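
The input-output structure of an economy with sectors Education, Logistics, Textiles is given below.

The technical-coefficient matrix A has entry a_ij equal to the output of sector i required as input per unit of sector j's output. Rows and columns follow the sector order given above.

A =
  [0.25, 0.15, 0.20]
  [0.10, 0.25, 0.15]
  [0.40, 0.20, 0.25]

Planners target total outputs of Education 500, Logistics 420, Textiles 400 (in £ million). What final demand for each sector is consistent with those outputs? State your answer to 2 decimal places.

I − A =
  [   0.75    -0.15    -0.20]
  [  -0.10     0.75    -0.15]
  [  -0.40    -0.20     0.75]
d = (I − A) x:
  d_E = (+0.75)·500 + (-0.15)·420 + (-0.20)·400 = 232.00
  d_L = (-0.10)·500 + (+0.75)·420 + (-0.15)·400 = 205.00
  d_T = (-0.40)·500 + (-0.20)·420 + (+0.75)·400 = 16.00

d_E = 232.00, d_L = 205.00, d_T = 16.00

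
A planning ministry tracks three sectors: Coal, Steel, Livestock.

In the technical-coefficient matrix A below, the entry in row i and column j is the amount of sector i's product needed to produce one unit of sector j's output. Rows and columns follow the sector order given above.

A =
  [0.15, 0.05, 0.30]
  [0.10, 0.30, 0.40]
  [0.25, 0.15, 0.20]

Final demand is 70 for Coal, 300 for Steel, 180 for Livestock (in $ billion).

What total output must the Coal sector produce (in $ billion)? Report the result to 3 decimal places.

x_C = 283.844

I − A =
  [   0.85    -0.05    -0.30]
  [  -0.10     0.70    -0.40]
  [  -0.25    -0.15     0.80]
Cofactors of I−A, C_ij = (−1)^(i+j)·(minor ij) (rows/columns in the sector order above):
  C_11 = (0.70)(0.80) − (-0.40)(-0.15) = 0.5000
  C_12 = −[(-0.10)(0.80) − (-0.40)(-0.25)] = 0.1800
  C_13 = (-0.10)(-0.15) − (0.70)(-0.25) = 0.1900
  C_21 = −[(-0.05)(0.80) − (-0.30)(-0.15)] = 0.0850
  C_22 = (0.85)(0.80) − (-0.30)(-0.25) = 0.6050
  C_23 = −[(0.85)(-0.15) − (-0.05)(-0.25)] = 0.1400
  C_31 = (-0.05)(-0.40) − (-0.30)(0.70) = 0.2300
  C_32 = −[(0.85)(-0.40) − (-0.30)(-0.10)] = 0.3700
  C_33 = (0.85)(0.70) − (-0.05)(-0.10) = 0.5900
det(I−A) = Σ_j (I−A)_1j·C_1j = (0.85)(0.5000) + (-0.05)(0.1800) + (-0.30)(0.1900) = 0.3590
adj(I−A) = Cᵀ =
  [ 0.5000   0.0850   0.2300]
  [ 0.1800   0.6050   0.3700]
  [ 0.1900   0.1400   0.5900]
(I − A)⁻¹ = adj(I−A) / det(I−A) ≈
  [   1.3928     0.2368     0.6407]
  [   0.5014     1.6852     1.0306]
  [   0.5292     0.3900     1.6435]
x = (I − A)⁻¹ d = adj(I−A)·d / det(I−A), with det(I−A) = 0.3590:
  x_C = (0.5000·70 + 0.0850·300 + 0.2300·180) / 0.3590 = 101.90 / 0.3590 ≈ 283.844
  x_S = (0.1800·70 + 0.6050·300 + 0.3700·180) / 0.3590 = 260.70 / 0.3590 ≈ 726.184
  x_L = (0.1900·70 + 0.1400·300 + 0.5900·180) / 0.3590 = 161.50 / 0.3590 ≈ 449.861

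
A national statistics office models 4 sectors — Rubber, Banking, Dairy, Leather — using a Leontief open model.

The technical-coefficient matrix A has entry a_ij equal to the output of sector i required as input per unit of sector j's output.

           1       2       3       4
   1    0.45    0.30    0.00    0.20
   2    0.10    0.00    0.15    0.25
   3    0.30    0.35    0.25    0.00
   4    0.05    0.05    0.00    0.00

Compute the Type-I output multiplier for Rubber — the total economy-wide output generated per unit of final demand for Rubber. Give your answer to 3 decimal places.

I − A =
  [   0.55    -0.30     0.00    -0.20]
  [  -0.10     1.00    -0.15    -0.25]
  [  -0.30    -0.35     0.75     0.00]
  [  -0.05    -0.05     0.00     1.00]
Compute the cofactors C_ij = (−1)^(i+j)·(3×3 minor ij) of I−A; the adjugate is their transpose:
adj(I−A) = Cᵀ =
  [ 0.688125   0.232500   0.046500   0.195750]
  [ 0.129375   0.405000   0.081000   0.127125]
  [ 0.335625   0.282000   0.498375   0.137625]
  [ 0.040875   0.031875   0.006375   0.347625]
det(I−A) = Σ_j (I−A)_1j·C_1j = (0.55)(0.688125) + (-0.30)(0.129375) + (0.00)(0.335625) + (-0.20)(0.040875) = 0.33148125
(I − A)⁻¹ = adj(I−A) / det(I−A) ≈
  [   2.0759     0.7014     0.1403     0.5905]
  [   0.3903     1.2218     0.2444     0.3835]
  [   1.0125     0.8507     1.5035     0.4152]
  [   0.1233     0.0962     0.0192     1.0487]
The output multiplier for sector j is the column-j sum of the Leontief inverse (I − A)⁻¹ = adj(I−A) / det(I−A).
Column 1 of adj(I−A): (0.688125, 0.129375, 0.335625, 0.040875); det(I−A) = 0.33148125.
m_1 = (0.688125 + 0.129375 + 0.335625 + 0.040875) / 0.33148125 = 1.194 / 0.33148125 ≈ 3.602.

m_1 = 3.602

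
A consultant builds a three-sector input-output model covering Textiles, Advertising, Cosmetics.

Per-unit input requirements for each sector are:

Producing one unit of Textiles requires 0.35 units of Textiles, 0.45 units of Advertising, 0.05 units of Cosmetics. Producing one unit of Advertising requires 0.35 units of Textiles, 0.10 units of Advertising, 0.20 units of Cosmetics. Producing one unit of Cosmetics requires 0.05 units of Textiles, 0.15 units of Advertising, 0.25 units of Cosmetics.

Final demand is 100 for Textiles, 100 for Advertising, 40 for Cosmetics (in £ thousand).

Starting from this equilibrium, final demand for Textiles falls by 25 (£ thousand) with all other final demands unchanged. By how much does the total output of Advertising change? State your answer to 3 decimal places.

I − A =
  [   0.65    -0.35    -0.05]
  [  -0.45     0.90    -0.15]
  [  -0.05    -0.20     0.75]
Cofactors of I−A, C_ij = (−1)^(i+j)·(minor ij) (rows/columns in the sector order above):
  C_11 = (0.90)(0.75) − (-0.15)(-0.20) = 0.6450
  C_12 = −[(-0.45)(0.75) − (-0.15)(-0.05)] = 0.3450
  C_13 = (-0.45)(-0.20) − (0.90)(-0.05) = 0.1350
  C_21 = −[(-0.35)(0.75) − (-0.05)(-0.20)] = 0.2725
  C_22 = (0.65)(0.75) − (-0.05)(-0.05) = 0.4850
  C_23 = −[(0.65)(-0.20) − (-0.35)(-0.05)] = 0.1475
  C_31 = (-0.35)(-0.15) − (-0.05)(0.90) = 0.0975
  C_32 = −[(0.65)(-0.15) − (-0.05)(-0.45)] = 0.1200
  C_33 = (0.65)(0.90) − (-0.35)(-0.45) = 0.4275
det(I−A) = Σ_j (I−A)_1j·C_1j = (0.65)(0.6450) + (-0.35)(0.3450) + (-0.05)(0.1350) = 0.29175
adj(I−A) = Cᵀ =
  [ 0.6450   0.2725   0.0975]
  [ 0.3450   0.4850   0.1200]
  [ 0.1350   0.1475   0.4275]
(I − A)⁻¹ = adj(I−A) / det(I−A) ≈
  [   2.2108     0.9340     0.3342]
  [   1.1825     1.6624     0.4113]
  [   0.4627     0.5056     1.4653]
Δx = (I − A)⁻¹ Δd with Δd having -25 in the Textiles component and 0 elsewhere.
So Δx_2 = L_21 · (-25), where L_21 = adj(I−A)_21 / det(I−A) = 0.3450 / 0.29175.
Δx_2 = 0.3450 × (-25) / 0.29175 = -8.625 / 0.29175 ≈ -29.563.

Δx_2 = -29.563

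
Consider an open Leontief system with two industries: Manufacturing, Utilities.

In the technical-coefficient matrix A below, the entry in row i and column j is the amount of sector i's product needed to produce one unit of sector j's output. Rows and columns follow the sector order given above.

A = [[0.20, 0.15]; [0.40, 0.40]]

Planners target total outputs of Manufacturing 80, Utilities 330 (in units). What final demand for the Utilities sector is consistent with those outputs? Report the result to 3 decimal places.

I − A =
  [   0.80    -0.15]
  [  -0.40     0.60]
d = (I − A) x:
  d_1 = (+0.80)·80 + (-0.15)·330 = 14.500
  d_2 = (-0.40)·80 + (+0.60)·330 = 166.000

d_2 = 166.000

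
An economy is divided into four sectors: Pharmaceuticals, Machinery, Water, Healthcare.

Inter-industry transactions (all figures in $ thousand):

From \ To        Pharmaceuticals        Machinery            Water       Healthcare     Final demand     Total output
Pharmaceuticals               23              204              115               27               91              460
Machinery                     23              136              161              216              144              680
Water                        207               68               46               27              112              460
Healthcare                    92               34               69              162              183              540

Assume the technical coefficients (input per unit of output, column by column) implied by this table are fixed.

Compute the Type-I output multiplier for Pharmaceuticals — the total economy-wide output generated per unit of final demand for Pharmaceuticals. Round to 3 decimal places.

m_1 = 4.173

Technical coefficients a_ij = z_ij / X_j:
  a_11 = 23/460 = 0.05, a_21 = 23/460 = 0.05, a_31 = 207/460 = 0.45, a_41 = 92/460 = 0.20
  a_12 = 204/680 = 0.30, a_22 = 136/680 = 0.20, a_32 = 68/680 = 0.10, a_42 = 34/680 = 0.05
  a_13 = 115/460 = 0.25, a_23 = 161/460 = 0.35, a_33 = 46/460 = 0.10, a_43 = 69/460 = 0.15
  a_14 = 27/540 = 0.05, a_24 = 216/540 = 0.40, a_34 = 27/540 = 0.05, a_44 = 162/540 = 0.30
I − A =
  [   0.95    -0.30    -0.25    -0.05]
  [  -0.05     0.80    -0.35    -0.40]
  [  -0.45    -0.10     0.90    -0.05]
  [  -0.20    -0.05    -0.15     0.70]
Compute the cofactors C_ij = (−1)^(i+j)·(3×3 minor ij) of I−A; the adjugate is their transpose:
adj(I−A) = Cᵀ =
  [ 0.448625   0.207875   0.233375   0.167500]
  [ 0.243875   0.497750   0.315375   0.324375]
  [ 0.262625   0.166500   0.470375   0.147500]
  [ 0.201875   0.130625   0.190000   0.498750]
det(I−A) = Σ_j (I−A)_1j·C_1j = (0.95)(0.448625) + (-0.30)(0.243875) + (-0.25)(0.262625) + (-0.05)(0.201875) = 0.27728125
(I − A)⁻¹ = adj(I−A) / det(I−A) ≈
  [   1.6179     0.7497     0.8417     0.6041]
  [   0.8795     1.7951     1.1374     1.1698]
  [   0.9471     0.6005     1.6964     0.5320]
  [   0.7281     0.4711     0.6852     1.7987]
The output multiplier for sector j is the column-j sum of the Leontief inverse (I − A)⁻¹ = adj(I−A) / det(I−A).
Column 1 of adj(I−A): (0.448625, 0.243875, 0.262625, 0.201875); det(I−A) = 0.27728125.
m_1 = (0.448625 + 0.243875 + 0.262625 + 0.201875) / 0.27728125 = 1.157 / 0.27728125 ≈ 4.173.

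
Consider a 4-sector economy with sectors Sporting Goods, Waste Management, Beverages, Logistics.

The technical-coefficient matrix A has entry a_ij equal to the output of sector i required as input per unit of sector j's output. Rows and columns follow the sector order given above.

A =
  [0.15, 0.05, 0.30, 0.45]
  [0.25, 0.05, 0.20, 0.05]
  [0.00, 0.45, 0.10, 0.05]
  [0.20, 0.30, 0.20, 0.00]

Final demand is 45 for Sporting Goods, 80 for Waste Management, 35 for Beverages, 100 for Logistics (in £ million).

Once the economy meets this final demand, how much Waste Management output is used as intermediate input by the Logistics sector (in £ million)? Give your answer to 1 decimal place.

I − A =
  [   0.85    -0.05    -0.30    -0.45]
  [  -0.25     0.95    -0.20    -0.05]
  [   0.00    -0.45     0.90    -0.05]
  [  -0.20    -0.30    -0.20     1.00]
Compute the cofactors C_ij = (−1)^(i+j)·(3×3 minor ij) of I−A; the adjugate is their transpose:
adj(I−A) = Cᵀ =
  [ 0.73450   0.34600   0.40350   0.36800]
  [ 0.23350   0.67250   0.26100   0.15175]
  [ 0.13025   0.35525   0.66250   0.10950]
  [ 0.24300   0.34200   0.29150   0.60525]
det(I−A) = Σ_j (I−A)_1j·C_1j = (0.85)(0.73450) + (-0.05)(0.23350) + (-0.30)(0.13025) + (-0.45)(0.24300) = 0.464225
(I − A)⁻¹ = adj(I−A) / det(I−A) ≈
  [   1.5822     0.7453     0.8692     0.7927]
  [   0.5030     1.4487     0.5622     0.3269]
  [   0.2806     0.7653     1.4271     0.2359]
  [   0.5235     0.7367     0.6279     1.3038]
First solve x = (I − A)⁻¹ d = adj(I−A)·d / det(I−A); in particular x_4 = (0.24300·45 + 0.34200·80 + 0.29150·35 + 0.60525·100) / 0.464225 = 109.0225 / 0.464225 ≈ 234.848.
Intermediate flow from 2 to 4: z_24 = a_24 · x_4 = 0.05 × 109.0225 / 0.464225 = 5.451125 / 0.464225 ≈ 11.7.

z_24 = 11.7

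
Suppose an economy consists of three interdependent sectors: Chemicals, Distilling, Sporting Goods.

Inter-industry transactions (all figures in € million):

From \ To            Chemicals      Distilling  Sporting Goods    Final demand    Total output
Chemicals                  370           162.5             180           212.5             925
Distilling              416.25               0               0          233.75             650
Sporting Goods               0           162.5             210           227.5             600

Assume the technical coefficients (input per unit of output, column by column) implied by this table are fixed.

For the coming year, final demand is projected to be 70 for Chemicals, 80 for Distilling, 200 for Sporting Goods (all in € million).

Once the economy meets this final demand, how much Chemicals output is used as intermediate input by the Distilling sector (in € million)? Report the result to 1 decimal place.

z_CD = 69.5

Technical coefficients a_ij = z_ij / X_j:
  a_CC = 370/925 = 0.40, a_DC = 416.25/925 = 0.45, a_SC = 0/925 = 0.00
  a_CD = 162.5/650 = 0.25, a_DD = 0/650 = 0.00, a_SD = 162.5/650 = 0.25
  a_CS = 180/600 = 0.30, a_DS = 0/600 = 0.00, a_SS = 210/600 = 0.35
I − A =
  [   0.60    -0.25    -0.30]
  [  -0.45     1.00     0.00]
  [   0.00    -0.25     0.65]
Cofactors of I−A, C_ij = (−1)^(i+j)·(minor ij) (rows/columns in the sector order above):
  C_11 = (1.00)(0.65) − (0.00)(-0.25) = 0.6500
  C_12 = −[(-0.45)(0.65) − (0.00)(0.00)] = 0.2925
  C_13 = (-0.45)(-0.25) − (1.00)(0.00) = 0.1125
  C_21 = −[(-0.25)(0.65) − (-0.30)(-0.25)] = 0.2375
  C_22 = (0.60)(0.65) − (-0.30)(0.00) = 0.3900
  C_23 = −[(0.60)(-0.25) − (-0.25)(0.00)] = 0.1500
  C_31 = (-0.25)(0.00) − (-0.30)(1.00) = 0.3000
  C_32 = −[(0.60)(0.00) − (-0.30)(-0.45)] = 0.1350
  C_33 = (0.60)(1.00) − (-0.25)(-0.45) = 0.4875
det(I−A) = Σ_j (I−A)_1j·C_1j = (0.60)(0.6500) + (-0.25)(0.2925) + (-0.30)(0.1125) = 0.283125
adj(I−A) = Cᵀ =
  [ 0.6500   0.2375   0.3000]
  [ 0.2925   0.3900   0.1350]
  [ 0.1125   0.1500   0.4875]
(I − A)⁻¹ = adj(I−A) / det(I−A) ≈
  [   2.2958     0.8389     1.0596]
  [   1.0331     1.3775     0.4768]
  [   0.3974     0.5298     1.7219]
First solve x = (I − A)⁻¹ d = adj(I−A)·d / det(I−A); in particular x_D = (0.2925·70 + 0.3900·80 + 0.1350·200) / 0.283125 = 78.675 / 0.283125 ≈ 277.881.
Intermediate flow from C to D: z_CD = a_CD · x_D = 0.25 × 78.675 / 0.283125 = 19.66875 / 0.283125 ≈ 69.5.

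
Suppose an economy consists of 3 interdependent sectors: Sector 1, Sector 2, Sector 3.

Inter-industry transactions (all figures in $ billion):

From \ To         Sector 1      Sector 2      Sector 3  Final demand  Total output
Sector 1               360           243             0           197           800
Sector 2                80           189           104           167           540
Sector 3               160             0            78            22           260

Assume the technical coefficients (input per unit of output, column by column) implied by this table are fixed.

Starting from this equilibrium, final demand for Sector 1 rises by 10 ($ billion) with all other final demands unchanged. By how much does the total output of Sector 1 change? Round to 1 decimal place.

Δx_1 = 24.9

Technical coefficients a_ij = z_ij / X_j:
  a_11 = 360/800 = 0.45, a_21 = 80/800 = 0.10, a_31 = 160/800 = 0.20
  a_12 = 243/540 = 0.45, a_22 = 189/540 = 0.35, a_32 = 0/540 = 0.00
  a_13 = 0/260 = 0.00, a_23 = 104/260 = 0.40, a_33 = 78/260 = 0.30
I − A =
  [   0.55    -0.45     0.00]
  [  -0.10     0.65    -0.40]
  [  -0.20     0.00     0.70]
Cofactors of I−A, C_ij = (−1)^(i+j)·(minor ij) (rows/columns in the sector order above):
  C_11 = (0.65)(0.70) − (-0.40)(0.00) = 0.4550
  C_12 = −[(-0.10)(0.70) − (-0.40)(-0.20)] = 0.1500
  C_13 = (-0.10)(0.00) − (0.65)(-0.20) = 0.1300
  C_21 = −[(-0.45)(0.70) − (0.00)(0.00)] = 0.3150
  C_22 = (0.55)(0.70) − (0.00)(-0.20) = 0.3850
  C_23 = −[(0.55)(0.00) − (-0.45)(-0.20)] = 0.0900
  C_31 = (-0.45)(-0.40) − (0.00)(0.65) = 0.1800
  C_32 = −[(0.55)(-0.40) − (0.00)(-0.10)] = 0.2200
  C_33 = (0.55)(0.65) − (-0.45)(-0.10) = 0.3125
det(I−A) = Σ_j (I−A)_1j·C_1j = (0.55)(0.4550) + (-0.45)(0.1500) + (0.00)(0.1300) = 0.18275
adj(I−A) = Cᵀ =
  [ 0.4550   0.3150   0.1800]
  [ 0.1500   0.3850   0.2200]
  [ 0.1300   0.0900   0.3125]
(I − A)⁻¹ = adj(I−A) / det(I−A) ≈
  [   2.4897     1.7237     0.9850]
  [   0.8208     2.1067     1.2038]
  [   0.7114     0.4925     1.7100]
Δx = (I − A)⁻¹ Δd with Δd having +10 in the Sector 1 component and 0 elsewhere.
So Δx_1 = L_11 · (+10), where L_11 = adj(I−A)_11 / det(I−A) = 0.4550 / 0.18275.
Δx_1 = 0.4550 × (+10) / 0.18275 = 4.55 / 0.18275 ≈ 24.9.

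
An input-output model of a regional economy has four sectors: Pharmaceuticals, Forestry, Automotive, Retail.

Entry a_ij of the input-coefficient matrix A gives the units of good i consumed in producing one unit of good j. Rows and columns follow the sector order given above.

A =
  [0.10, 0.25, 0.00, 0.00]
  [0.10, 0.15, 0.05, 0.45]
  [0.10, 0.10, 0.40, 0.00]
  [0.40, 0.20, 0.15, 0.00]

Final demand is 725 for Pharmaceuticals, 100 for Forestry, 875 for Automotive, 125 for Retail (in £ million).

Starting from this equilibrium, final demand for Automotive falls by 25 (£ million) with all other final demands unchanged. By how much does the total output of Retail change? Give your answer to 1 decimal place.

I − A =
  [   0.90    -0.25     0.00     0.00]
  [  -0.10     0.85    -0.05    -0.45]
  [  -0.10    -0.10     0.60     0.00]
  [  -0.40    -0.20    -0.15     1.00]
Compute the cofactors C_ij = (−1)^(i+j)·(3×3 minor ij) of I−A; the adjugate is their transpose:
adj(I−A) = Cᵀ =
  [ 0.444250   0.150000   0.029375   0.067500]
  [ 0.179750   0.540000   0.105750   0.243000]
  [ 0.104000   0.115000   0.614000   0.051750]
  [ 0.229250   0.185250   0.125000   0.438250]
det(I−A) = Σ_j (I−A)_1j·C_1j = (0.90)(0.444250) + (-0.25)(0.179750) + (0.00)(0.104000) + (0.00)(0.229250) = 0.3548875
(I − A)⁻¹ = adj(I−A) / det(I−A) ≈
  [   1.2518     0.4227     0.0828     0.1902]
  [   0.5065     1.5216     0.2980     0.6847]
  [   0.2931     0.3240     1.7301     0.1458]
  [   0.6460     0.5220     0.3522     1.2349]
Δx = (I − A)⁻¹ Δd with Δd having -25 in the Automotive component and 0 elsewhere.
So Δx_R = L_RA · (-25), where L_RA = adj(I−A)_RA / det(I−A) = 0.125000 / 0.3548875.
Δx_R = 0.125000 × (-25) / 0.3548875 = -3.125 / 0.3548875 ≈ -8.8.

Δx_R = -8.8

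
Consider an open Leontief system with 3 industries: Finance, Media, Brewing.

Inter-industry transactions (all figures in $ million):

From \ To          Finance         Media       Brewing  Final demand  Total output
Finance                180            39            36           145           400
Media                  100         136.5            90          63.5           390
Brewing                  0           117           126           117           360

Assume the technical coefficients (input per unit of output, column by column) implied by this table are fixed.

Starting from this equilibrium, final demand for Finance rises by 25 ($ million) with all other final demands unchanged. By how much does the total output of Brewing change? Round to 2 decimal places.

Technical coefficients a_ij = z_ij / X_j:
  a_11 = 180/400 = 0.45, a_21 = 100/400 = 0.25, a_31 = 0/400 = 0.00
  a_12 = 39/390 = 0.10, a_22 = 136.5/390 = 0.35, a_32 = 117/390 = 0.30
  a_13 = 36/360 = 0.10, a_23 = 90/360 = 0.25, a_33 = 126/360 = 0.35
I − A =
  [   0.55    -0.10    -0.10]
  [  -0.25     0.65    -0.25]
  [   0.00    -0.30     0.65]
Cofactors of I−A, C_ij = (−1)^(i+j)·(minor ij) (rows/columns in the sector order above):
  C_11 = (0.65)(0.65) − (-0.25)(-0.30) = 0.3475
  C_12 = −[(-0.25)(0.65) − (-0.25)(0.00)] = 0.1625
  C_13 = (-0.25)(-0.30) − (0.65)(0.00) = 0.0750
  C_21 = −[(-0.10)(0.65) − (-0.10)(-0.30)] = 0.0950
  C_22 = (0.55)(0.65) − (-0.10)(0.00) = 0.3575
  C_23 = −[(0.55)(-0.30) − (-0.10)(0.00)] = 0.1650
  C_31 = (-0.10)(-0.25) − (-0.10)(0.65) = 0.0900
  C_32 = −[(0.55)(-0.25) − (-0.10)(-0.25)] = 0.1625
  C_33 = (0.55)(0.65) − (-0.10)(-0.25) = 0.3325
det(I−A) = Σ_j (I−A)_1j·C_1j = (0.55)(0.3475) + (-0.10)(0.1625) + (-0.10)(0.0750) = 0.167375
adj(I−A) = Cᵀ =
  [ 0.3475   0.0950   0.0900]
  [ 0.1625   0.3575   0.1625]
  [ 0.0750   0.1650   0.3325]
(I − A)⁻¹ = adj(I−A) / det(I−A) ≈
  [   2.0762     0.5676     0.5377]
  [   0.9709     2.1359     0.9709]
  [   0.4481     0.9858     1.9866]
Δx = (I − A)⁻¹ Δd with Δd having +25 in the Finance component and 0 elsewhere.
So Δx_3 = L_31 · (+25), where L_31 = adj(I−A)_31 / det(I−A) = 0.0750 / 0.167375.
Δx_3 = 0.0750 × (+25) / 0.167375 = 1.875 / 0.167375 ≈ 11.20.

Δx_3 = 11.20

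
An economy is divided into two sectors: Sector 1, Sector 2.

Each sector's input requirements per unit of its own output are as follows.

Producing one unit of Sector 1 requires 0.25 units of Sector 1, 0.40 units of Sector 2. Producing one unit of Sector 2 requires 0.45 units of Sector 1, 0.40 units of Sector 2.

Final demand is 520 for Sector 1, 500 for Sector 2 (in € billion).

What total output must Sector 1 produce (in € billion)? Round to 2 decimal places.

x_1 = 1988.89

I − A =
  [   0.75    -0.45]
  [  -0.40     0.60]
det(I−A) = (0.75)(0.60) − (-0.45)(-0.40) = 0.2700
adj(I−A) = [[0.60, 0.45], [0.40, 0.75]]
(I − A)⁻¹ = adj(I−A) / det(I−A) ≈
  [   2.2222     1.6667]
  [   1.4815     2.7778]
x = (I − A)⁻¹ d = adj(I−A)·d / det(I−A), with det(I−A) = 0.2700:
  x_1 = (0.60·520 + 0.45·500) / 0.2700 = 537.00 / 0.2700 ≈ 1988.89
  x_2 = (0.40·520 + 0.75·500) / 0.2700 = 583.00 / 0.2700 ≈ 2159.26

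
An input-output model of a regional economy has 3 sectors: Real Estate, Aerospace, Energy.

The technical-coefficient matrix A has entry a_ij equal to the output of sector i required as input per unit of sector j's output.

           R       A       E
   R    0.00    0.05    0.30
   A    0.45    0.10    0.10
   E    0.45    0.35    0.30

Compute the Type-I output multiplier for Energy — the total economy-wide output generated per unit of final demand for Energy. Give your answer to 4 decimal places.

m_E = 3.3987

I − A =
  [   1.00    -0.05    -0.30]
  [  -0.45     0.90    -0.10]
  [  -0.45    -0.35     0.70]
Cofactors of I−A, C_ij = (−1)^(i+j)·(minor ij) (rows/columns in the sector order above):
  C_11 = (0.90)(0.70) − (-0.10)(-0.35) = 0.5950
  C_12 = −[(-0.45)(0.70) − (-0.10)(-0.45)] = 0.3600
  C_13 = (-0.45)(-0.35) − (0.90)(-0.45) = 0.5625
  C_21 = −[(-0.05)(0.70) − (-0.30)(-0.35)] = 0.1400
  C_22 = (1.00)(0.70) − (-0.30)(-0.45) = 0.5650
  C_23 = −[(1.00)(-0.35) − (-0.05)(-0.45)] = 0.3725
  C_31 = (-0.05)(-0.10) − (-0.30)(0.90) = 0.2750
  C_32 = −[(1.00)(-0.10) − (-0.30)(-0.45)] = 0.2350
  C_33 = (1.00)(0.90) − (-0.05)(-0.45) = 0.8775
det(I−A) = Σ_j (I−A)_1j·C_1j = (1.00)(0.5950) + (-0.05)(0.3600) + (-0.30)(0.5625) = 0.40825
adj(I−A) = Cᵀ =
  [ 0.5950   0.1400   0.2750]
  [ 0.3600   0.5650   0.2350]
  [ 0.5625   0.3725   0.8775]
(I − A)⁻¹ = adj(I−A) / det(I−A) ≈
  [   1.45744     0.34293     0.67361]
  [   0.88181     1.38396     0.57563]
  [   1.37783     0.91243     2.14942]
The output multiplier for sector j is the column-j sum of the Leontief inverse (I − A)⁻¹ = adj(I−A) / det(I−A).
Column E of adj(I−A): (0.2750, 0.2350, 0.8775); det(I−A) = 0.40825.
m_E = (0.2750 + 0.2350 + 0.8775) / 0.40825 = 1.3875 / 0.40825 ≈ 3.3987.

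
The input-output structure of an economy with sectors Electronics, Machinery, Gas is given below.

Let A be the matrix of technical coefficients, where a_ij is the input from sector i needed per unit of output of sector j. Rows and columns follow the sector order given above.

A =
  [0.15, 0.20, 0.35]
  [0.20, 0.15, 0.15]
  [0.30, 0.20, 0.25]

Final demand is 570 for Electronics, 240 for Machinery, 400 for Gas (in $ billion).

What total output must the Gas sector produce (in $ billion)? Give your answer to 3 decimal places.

x_3 = 1326.696

I − A =
  [   0.85    -0.20    -0.35]
  [  -0.20     0.85    -0.15]
  [  -0.30    -0.20     0.75]
Cofactors of I−A, C_ij = (−1)^(i+j)·(minor ij) (rows/columns in the sector order above):
  C_11 = (0.85)(0.75) − (-0.15)(-0.20) = 0.6075
  C_12 = −[(-0.20)(0.75) − (-0.15)(-0.30)] = 0.1950
  C_13 = (-0.20)(-0.20) − (0.85)(-0.30) = 0.2950
  C_21 = −[(-0.20)(0.75) − (-0.35)(-0.20)] = 0.2200
  C_22 = (0.85)(0.75) − (-0.35)(-0.30) = 0.5325
  C_23 = −[(0.85)(-0.20) − (-0.20)(-0.30)] = 0.2300
  C_31 = (-0.20)(-0.15) − (-0.35)(0.85) = 0.3275
  C_32 = −[(0.85)(-0.15) − (-0.35)(-0.20)] = 0.1975
  C_33 = (0.85)(0.85) − (-0.20)(-0.20) = 0.6825
det(I−A) = Σ_j (I−A)_1j·C_1j = (0.85)(0.6075) + (-0.20)(0.1950) + (-0.35)(0.2950) = 0.374125
adj(I−A) = Cᵀ =
  [ 0.6075   0.2200   0.3275]
  [ 0.1950   0.5325   0.1975]
  [ 0.2950   0.2300   0.6825]
(I − A)⁻¹ = adj(I−A) / det(I−A) ≈
  [   1.6238     0.5880     0.8754]
  [   0.5212     1.4233     0.5279]
  [   0.7885     0.6148     1.8243]
x = (I − A)⁻¹ d = adj(I−A)·d / det(I−A), with det(I−A) = 0.374125:
  x_1 = (0.6075·570 + 0.2200·240 + 0.3275·400) / 0.374125 = 530.075 / 0.374125 ≈ 1416.839
  x_2 = (0.1950·570 + 0.5325·240 + 0.1975·400) / 0.374125 = 317.95 / 0.374125 ≈ 849.850
  x_3 = (0.2950·570 + 0.2300·240 + 0.6825·400) / 0.374125 = 496.35 / 0.374125 ≈ 1326.696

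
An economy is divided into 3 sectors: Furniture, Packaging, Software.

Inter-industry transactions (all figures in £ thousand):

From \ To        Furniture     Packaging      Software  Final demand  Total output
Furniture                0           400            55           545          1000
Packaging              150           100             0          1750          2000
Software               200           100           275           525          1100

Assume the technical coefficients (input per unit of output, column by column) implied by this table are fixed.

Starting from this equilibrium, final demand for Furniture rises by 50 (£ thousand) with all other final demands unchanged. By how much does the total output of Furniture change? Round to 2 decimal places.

Technical coefficients a_ij = z_ij / X_j:
  a_FF = 0/1000 = 0.00, a_PF = 150/1000 = 0.15, a_SF = 200/1000 = 0.20
  a_FP = 400/2000 = 0.20, a_PP = 100/2000 = 0.05, a_SP = 100/2000 = 0.05
  a_FS = 55/1100 = 0.05, a_PS = 0/1100 = 0.00, a_SS = 275/1100 = 0.25
I − A =
  [   1.00    -0.20    -0.05]
  [  -0.15     0.95     0.00]
  [  -0.20    -0.05     0.75]
Cofactors of I−A, C_ij = (−1)^(i+j)·(minor ij) (rows/columns in the sector order above):
  C_11 = (0.95)(0.75) − (0.00)(-0.05) = 0.7125
  C_12 = −[(-0.15)(0.75) − (0.00)(-0.20)] = 0.1125
  C_13 = (-0.15)(-0.05) − (0.95)(-0.20) = 0.1975
  C_21 = −[(-0.20)(0.75) − (-0.05)(-0.05)] = 0.1525
  C_22 = (1.00)(0.75) − (-0.05)(-0.20) = 0.7400
  C_23 = −[(1.00)(-0.05) − (-0.20)(-0.20)] = 0.0900
  C_31 = (-0.20)(0.00) − (-0.05)(0.95) = 0.0475
  C_32 = −[(1.00)(0.00) − (-0.05)(-0.15)] = 0.0075
  C_33 = (1.00)(0.95) − (-0.20)(-0.15) = 0.9200
det(I−A) = Σ_j (I−A)_1j·C_1j = (1.00)(0.7125) + (-0.20)(0.1125) + (-0.05)(0.1975) = 0.680125
adj(I−A) = Cᵀ =
  [ 0.7125   0.1525   0.0475]
  [ 0.1125   0.7400   0.0075]
  [ 0.1975   0.0900   0.9200]
(I − A)⁻¹ = adj(I−A) / det(I−A) ≈
  [   1.0476     0.2242     0.0698]
  [   0.1654     1.0880     0.0110]
  [   0.2904     0.1323     1.3527]
Δx = (I − A)⁻¹ Δd with Δd having +50 in the Furniture component and 0 elsewhere.
So Δx_F = L_FF · (+50), where L_FF = adj(I−A)_FF / det(I−A) = 0.7125 / 0.680125.
Δx_F = 0.7125 × (+50) / 0.680125 = 35.625 / 0.680125 ≈ 52.38.

Δx_F = 52.38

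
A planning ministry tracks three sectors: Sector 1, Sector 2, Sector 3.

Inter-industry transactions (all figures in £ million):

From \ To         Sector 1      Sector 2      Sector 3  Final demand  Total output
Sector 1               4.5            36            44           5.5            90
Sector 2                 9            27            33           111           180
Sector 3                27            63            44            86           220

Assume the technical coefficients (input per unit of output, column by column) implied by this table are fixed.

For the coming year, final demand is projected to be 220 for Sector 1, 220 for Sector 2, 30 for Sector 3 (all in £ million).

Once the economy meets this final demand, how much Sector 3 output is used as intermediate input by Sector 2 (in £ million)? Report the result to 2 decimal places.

z_32 = 127.13

Technical coefficients a_ij = z_ij / X_j:
  a_11 = 4.5/90 = 0.05, a_21 = 9/90 = 0.10, a_31 = 27/90 = 0.30
  a_12 = 36/180 = 0.20, a_22 = 27/180 = 0.15, a_32 = 63/180 = 0.35
  a_13 = 44/220 = 0.20, a_23 = 33/220 = 0.15, a_33 = 44/220 = 0.20
I − A =
  [   0.95    -0.20    -0.20]
  [  -0.10     0.85    -0.15]
  [  -0.30    -0.35     0.80]
Cofactors of I−A, C_ij = (−1)^(i+j)·(minor ij) (rows/columns in the sector order above):
  C_11 = (0.85)(0.80) − (-0.15)(-0.35) = 0.6275
  C_12 = −[(-0.10)(0.80) − (-0.15)(-0.30)] = 0.1250
  C_13 = (-0.10)(-0.35) − (0.85)(-0.30) = 0.2900
  C_21 = −[(-0.20)(0.80) − (-0.20)(-0.35)] = 0.2300
  C_22 = (0.95)(0.80) − (-0.20)(-0.30) = 0.7000
  C_23 = −[(0.95)(-0.35) − (-0.20)(-0.30)] = 0.3925
  C_31 = (-0.20)(-0.15) − (-0.20)(0.85) = 0.2000
  C_32 = −[(0.95)(-0.15) − (-0.20)(-0.10)] = 0.1625
  C_33 = (0.95)(0.85) − (-0.20)(-0.10) = 0.7875
det(I−A) = Σ_j (I−A)_1j·C_1j = (0.95)(0.6275) + (-0.20)(0.1250) + (-0.20)(0.2900) = 0.513125
adj(I−A) = Cᵀ =
  [ 0.6275   0.2300   0.2000]
  [ 0.1250   0.7000   0.1625]
  [ 0.2900   0.3925   0.7875]
(I − A)⁻¹ = adj(I−A) / det(I−A) ≈
  [   1.2229     0.4482     0.3898]
  [   0.2436     1.3642     0.3167]
  [   0.5652     0.7649     1.5347]
First solve x = (I − A)⁻¹ d = adj(I−A)·d / det(I−A); in particular x_2 = (0.1250·220 + 0.7000·220 + 0.1625·30) / 0.513125 = 186.375 / 0.513125 ≈ 363.2156.
Intermediate flow from 3 to 2: z_32 = a_32 · x_2 = 0.35 × 186.375 / 0.513125 = 65.23125 / 0.513125 ≈ 127.13.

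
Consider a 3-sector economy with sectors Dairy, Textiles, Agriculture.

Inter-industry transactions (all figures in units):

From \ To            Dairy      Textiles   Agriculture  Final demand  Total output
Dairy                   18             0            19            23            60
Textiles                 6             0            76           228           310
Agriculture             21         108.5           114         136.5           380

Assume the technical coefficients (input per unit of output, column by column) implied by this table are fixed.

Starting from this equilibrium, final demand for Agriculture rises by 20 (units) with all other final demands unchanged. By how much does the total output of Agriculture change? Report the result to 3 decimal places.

Technical coefficients a_ij = z_ij / X_j:
  a_11 = 18/60 = 0.30, a_21 = 6/60 = 0.10, a_31 = 21/60 = 0.35
  a_12 = 0/310 = 0.00, a_22 = 0/310 = 0.00, a_32 = 108.5/310 = 0.35
  a_13 = 19/380 = 0.05, a_23 = 76/380 = 0.20, a_33 = 114/380 = 0.30
I − A =
  [   0.70     0.00    -0.05]
  [  -0.10     1.00    -0.20]
  [  -0.35    -0.35     0.70]
Cofactors of I−A, C_ij = (−1)^(i+j)·(minor ij) (rows/columns in the sector order above):
  C_11 = (1.00)(0.70) − (-0.20)(-0.35) = 0.6300
  C_12 = −[(-0.10)(0.70) − (-0.20)(-0.35)] = 0.1400
  C_13 = (-0.10)(-0.35) − (1.00)(-0.35) = 0.3850
  C_21 = −[(0.00)(0.70) − (-0.05)(-0.35)] = 0.0175
  C_22 = (0.70)(0.70) − (-0.05)(-0.35) = 0.4725
  C_23 = −[(0.70)(-0.35) − (0.00)(-0.35)] = 0.2450
  C_31 = (0.00)(-0.20) − (-0.05)(1.00) = 0.0500
  C_32 = −[(0.70)(-0.20) − (-0.05)(-0.10)] = 0.1450
  C_33 = (0.70)(1.00) − (0.00)(-0.10) = 0.7000
det(I−A) = Σ_j (I−A)_1j·C_1j = (0.70)(0.6300) + (0.00)(0.1400) + (-0.05)(0.3850) = 0.42175
adj(I−A) = Cᵀ =
  [ 0.6300   0.0175   0.0500]
  [ 0.1400   0.4725   0.1450]
  [ 0.3850   0.2450   0.7000]
(I − A)⁻¹ = adj(I−A) / det(I−A) ≈
  [   1.4938     0.0415     0.1186]
  [   0.3320     1.1203     0.3438]
  [   0.9129     0.5809     1.6598]
Δx = (I − A)⁻¹ Δd with Δd having +20 in the Agriculture component and 0 elsewhere.
So Δx_3 = L_33 · (+20), where L_33 = adj(I−A)_33 / det(I−A) = 0.7000 / 0.42175.
Δx_3 = 0.7000 × (+20) / 0.42175 = 14.00 / 0.42175 ≈ 33.195.

Δx_3 = 33.195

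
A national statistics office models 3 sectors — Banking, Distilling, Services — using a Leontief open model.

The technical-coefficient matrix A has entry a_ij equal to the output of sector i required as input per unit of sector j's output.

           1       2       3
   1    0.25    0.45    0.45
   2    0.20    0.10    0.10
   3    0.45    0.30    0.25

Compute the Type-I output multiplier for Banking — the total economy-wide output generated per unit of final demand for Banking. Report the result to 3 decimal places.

m_1 = 6.988

I − A =
  [   0.75    -0.45    -0.45]
  [  -0.20     0.90    -0.10]
  [  -0.45    -0.30     0.75]
Cofactors of I−A, C_ij = (−1)^(i+j)·(minor ij) (rows/columns in the sector order above):
  C_11 = (0.90)(0.75) − (-0.10)(-0.30) = 0.6450
  C_12 = −[(-0.20)(0.75) − (-0.10)(-0.45)] = 0.1950
  C_13 = (-0.20)(-0.30) − (0.90)(-0.45) = 0.4650
  C_21 = −[(-0.45)(0.75) − (-0.45)(-0.30)] = 0.4725
  C_22 = (0.75)(0.75) − (-0.45)(-0.45) = 0.3600
  C_23 = −[(0.75)(-0.30) − (-0.45)(-0.45)] = 0.4275
  C_31 = (-0.45)(-0.10) − (-0.45)(0.90) = 0.4500
  C_32 = −[(0.75)(-0.10) − (-0.45)(-0.20)] = 0.1650
  C_33 = (0.75)(0.90) − (-0.45)(-0.20) = 0.5850
det(I−A) = Σ_j (I−A)_1j·C_1j = (0.75)(0.6450) + (-0.45)(0.1950) + (-0.45)(0.4650) = 0.18675
adj(I−A) = Cᵀ =
  [ 0.6450   0.4725   0.4500]
  [ 0.1950   0.3600   0.1650]
  [ 0.4650   0.4275   0.5850]
(I − A)⁻¹ = adj(I−A) / det(I−A) ≈
  [   3.4538     2.5301     2.4096]
  [   1.0442     1.9277     0.8835]
  [   2.4900     2.2892     3.1325]
The output multiplier for sector j is the column-j sum of the Leontief inverse (I − A)⁻¹ = adj(I−A) / det(I−A).
Column 1 of adj(I−A): (0.6450, 0.1950, 0.4650); det(I−A) = 0.18675.
m_1 = (0.6450 + 0.1950 + 0.4650) / 0.18675 = 1.305 / 0.18675 ≈ 6.988.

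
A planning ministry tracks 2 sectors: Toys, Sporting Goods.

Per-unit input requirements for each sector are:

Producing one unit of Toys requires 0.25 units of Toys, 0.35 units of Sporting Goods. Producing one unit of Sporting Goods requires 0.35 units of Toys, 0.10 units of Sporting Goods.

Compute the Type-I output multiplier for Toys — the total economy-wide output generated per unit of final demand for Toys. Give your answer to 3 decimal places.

I − A =
  [   0.75    -0.35]
  [  -0.35     0.90]
det(I−A) = (0.75)(0.90) − (-0.35)(-0.35) = 0.5525
adj(I−A) = [[0.90, 0.35], [0.35, 0.75]]
(I − A)⁻¹ = adj(I−A) / det(I−A) ≈
  [   1.6290     0.6335]
  [   0.6335     1.3575]
The output multiplier for sector j is the column-j sum of the Leontief inverse (I − A)⁻¹ = adj(I−A) / det(I−A).
Column 1 of adj(I−A): (0.90, 0.35); det(I−A) = 0.5525.
m_1 = (0.90 + 0.35) / 0.5525 = 1.25 / 0.5525 ≈ 2.262.

m_1 = 2.262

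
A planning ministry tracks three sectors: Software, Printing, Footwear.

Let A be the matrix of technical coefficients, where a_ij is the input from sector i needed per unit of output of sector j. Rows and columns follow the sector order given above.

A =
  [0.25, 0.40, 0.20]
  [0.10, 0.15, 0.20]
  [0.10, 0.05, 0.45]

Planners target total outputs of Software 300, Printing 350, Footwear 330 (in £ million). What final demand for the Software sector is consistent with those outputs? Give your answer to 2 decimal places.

I − A =
  [   0.75    -0.40    -0.20]
  [  -0.10     0.85    -0.20]
  [  -0.10    -0.05     0.55]
d = (I − A) x:
  d_S = (+0.75)·300 + (-0.40)·350 + (-0.20)·330 = 19.00
  d_P = (-0.10)·300 + (+0.85)·350 + (-0.20)·330 = 201.50
  d_F = (-0.10)·300 + (-0.05)·350 + (+0.55)·330 = 134.00

d_S = 19.00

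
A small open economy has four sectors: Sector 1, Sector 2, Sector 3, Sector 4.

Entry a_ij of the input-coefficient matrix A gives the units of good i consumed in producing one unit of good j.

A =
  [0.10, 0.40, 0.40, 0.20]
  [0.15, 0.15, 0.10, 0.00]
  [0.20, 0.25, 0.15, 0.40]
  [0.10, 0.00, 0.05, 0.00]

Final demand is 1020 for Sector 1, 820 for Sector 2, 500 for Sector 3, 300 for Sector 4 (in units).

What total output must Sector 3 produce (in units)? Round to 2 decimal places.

I − A =
  [   0.90    -0.40    -0.40    -0.20]
  [  -0.15     0.85    -0.10     0.00]
  [  -0.20    -0.25     0.85    -0.40]
  [  -0.10     0.00    -0.05     1.00]
Compute the cofactors C_ij = (−1)^(i+j)·(3×3 minor ij) of I−A; the adjugate is their transpose:
adj(I−A) = Cᵀ =
  [ 0.680500   0.434500   0.388500   0.291500]
  [ 0.148500   0.632000   0.149500   0.089500]
  [ 0.241500   0.316000   0.688000   0.323500]
  [ 0.080125   0.059250   0.073250   0.485750]
det(I−A) = Σ_j (I−A)_1j·C_1j = (0.90)(0.680500) + (-0.40)(0.148500) + (-0.40)(0.241500) + (-0.20)(0.080125) = 0.440425
(I − A)⁻¹ = adj(I−A) / det(I−A) ≈
  [   1.5451     0.9865     0.8821     0.6619]
  [   0.3372     1.4350     0.3394     0.2032]
  [   0.5483     0.7175     1.5621     0.7345]
  [   0.1819     0.1345     0.1663     1.1029]
x = (I − A)⁻¹ d = adj(I−A)·d / det(I−A), with det(I−A) = 0.440425:
  x_1 = (0.680500·1020 + 0.434500·820 + 0.388500·500 + 0.291500·300) / 0.440425 = 1332.10 / 0.440425 ≈ 3024.58
  x_2 = (0.148500·1020 + 0.632000·820 + 0.149500·500 + 0.089500·300) / 0.440425 = 771.31 / 0.440425 ≈ 1751.29
  x_3 = (0.241500·1020 + 0.316000·820 + 0.688000·500 + 0.323500·300) / 0.440425 = 946.50 / 0.440425 ≈ 2149.06
  x_4 = (0.080125·1020 + 0.059250·820 + 0.073250·500 + 0.485750·300) / 0.440425 = 312.6625 / 0.440425 ≈ 709.91

x_3 = 2149.06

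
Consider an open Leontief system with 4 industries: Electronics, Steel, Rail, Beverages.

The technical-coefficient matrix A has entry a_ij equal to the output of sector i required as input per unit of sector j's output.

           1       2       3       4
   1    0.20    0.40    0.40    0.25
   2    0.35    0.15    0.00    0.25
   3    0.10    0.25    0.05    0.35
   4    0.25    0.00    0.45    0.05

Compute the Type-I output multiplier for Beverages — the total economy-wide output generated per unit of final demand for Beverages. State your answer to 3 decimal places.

m_4 = 8.267

I − A =
  [   0.80    -0.40    -0.40    -0.25]
  [  -0.35     0.85     0.00    -0.25]
  [  -0.10    -0.25     0.95    -0.35]
  [  -0.25     0.00    -0.45     0.95]
Compute the cofactors C_ij = (−1)^(i+j)·(3×3 minor ij) of I−A; the adjugate is their transpose:
adj(I−A) = Cᵀ =
  [ 0.605125   0.421125   0.463625   0.440875]
  [ 0.331375   0.452375   0.287375   0.312125]
  [ 0.253875   0.247375   0.434875   0.292125]
  [ 0.279500   0.228000   0.328000   0.444000]
det(I−A) = Σ_j (I−A)_1j·C_1j = (0.80)(0.605125) + (-0.40)(0.331375) + (-0.40)(0.253875) + (-0.25)(0.279500) = 0.180125
(I − A)⁻¹ = adj(I−A) / det(I−A) ≈
  [   3.3595     2.3380     2.5739     2.4476]
  [   1.8397     2.5115     1.5954     1.7328]
  [   1.4094     1.3734     2.4143     1.6218]
  [   1.5517     1.2658     1.8210     2.4650]
The output multiplier for sector j is the column-j sum of the Leontief inverse (I − A)⁻¹ = adj(I−A) / det(I−A).
Column 4 of adj(I−A): (0.440875, 0.312125, 0.292125, 0.444000); det(I−A) = 0.180125.
m_4 = (0.440875 + 0.312125 + 0.292125 + 0.444000) / 0.180125 = 1.489125 / 0.180125 ≈ 8.267.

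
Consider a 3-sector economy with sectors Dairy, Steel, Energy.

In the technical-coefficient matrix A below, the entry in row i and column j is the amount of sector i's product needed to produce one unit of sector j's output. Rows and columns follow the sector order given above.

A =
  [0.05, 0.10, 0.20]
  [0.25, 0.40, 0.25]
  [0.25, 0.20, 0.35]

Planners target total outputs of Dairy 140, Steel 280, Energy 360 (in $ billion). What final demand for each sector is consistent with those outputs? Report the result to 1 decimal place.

I − A =
  [   0.95    -0.10    -0.20]
  [  -0.25     0.60    -0.25]
  [  -0.25    -0.20     0.65]
d = (I − A) x:
  d_1 = (+0.95)·140 + (-0.10)·280 + (-0.20)·360 = 33.0
  d_2 = (-0.25)·140 + (+0.60)·280 + (-0.25)·360 = 43.0
  d_3 = (-0.25)·140 + (-0.20)·280 + (+0.65)·360 = 143.0

d_1 = 33.0, d_2 = 43.0, d_3 = 143.0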